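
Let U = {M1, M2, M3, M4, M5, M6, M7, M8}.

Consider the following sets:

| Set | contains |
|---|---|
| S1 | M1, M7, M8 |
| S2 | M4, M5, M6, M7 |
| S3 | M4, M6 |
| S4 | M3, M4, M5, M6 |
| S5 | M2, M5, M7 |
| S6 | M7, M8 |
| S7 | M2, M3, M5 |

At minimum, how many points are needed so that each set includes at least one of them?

3

The 3 points {M4, M5, M8} hit every set.
The sets S3, S6, S7 are pairwise disjoint, so any hitting set needs a separate point for each — at least 3. Hence 3 is optimal.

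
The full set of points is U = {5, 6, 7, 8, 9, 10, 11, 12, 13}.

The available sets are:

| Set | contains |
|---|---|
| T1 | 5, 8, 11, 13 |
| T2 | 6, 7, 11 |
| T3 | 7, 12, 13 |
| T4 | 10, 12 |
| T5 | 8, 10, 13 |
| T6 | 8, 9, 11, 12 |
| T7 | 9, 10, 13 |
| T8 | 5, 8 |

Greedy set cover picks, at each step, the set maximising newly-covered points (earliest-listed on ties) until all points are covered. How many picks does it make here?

4

Greedy: pick T1 (covers 4 new) → pick T2 (covers 2 new) → pick T4 (covers 2 new) → pick T6 (covers 1 new). Total picks: 4.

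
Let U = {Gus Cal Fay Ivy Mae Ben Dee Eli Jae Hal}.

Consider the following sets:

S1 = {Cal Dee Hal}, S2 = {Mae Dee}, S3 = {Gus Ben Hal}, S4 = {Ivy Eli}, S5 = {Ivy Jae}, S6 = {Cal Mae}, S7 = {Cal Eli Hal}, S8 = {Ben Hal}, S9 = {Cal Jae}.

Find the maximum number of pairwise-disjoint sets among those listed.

S2, S4, S8, S9 are pairwise disjoint (S2={Mae,Dee}; S4={Ivy,Eli}; S8={Ben,Hal}; S9={Cal,Jae}).
Every remaining set overlaps one of these, and no 5 of the listed sets are pairwise disjoint, so 4 is the maximum.

4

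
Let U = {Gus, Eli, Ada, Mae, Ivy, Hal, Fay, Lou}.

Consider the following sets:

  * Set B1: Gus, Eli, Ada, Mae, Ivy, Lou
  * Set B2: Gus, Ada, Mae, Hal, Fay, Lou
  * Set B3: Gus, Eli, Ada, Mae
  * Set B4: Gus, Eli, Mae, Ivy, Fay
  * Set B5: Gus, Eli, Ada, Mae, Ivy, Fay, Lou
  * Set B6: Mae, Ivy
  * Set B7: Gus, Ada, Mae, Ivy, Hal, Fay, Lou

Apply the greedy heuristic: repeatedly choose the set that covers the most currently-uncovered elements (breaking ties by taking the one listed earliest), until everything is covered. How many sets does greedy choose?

2

Greedy: pick B5 (covers 7 new) → pick B2 (covers 1 new). Total picks: 2.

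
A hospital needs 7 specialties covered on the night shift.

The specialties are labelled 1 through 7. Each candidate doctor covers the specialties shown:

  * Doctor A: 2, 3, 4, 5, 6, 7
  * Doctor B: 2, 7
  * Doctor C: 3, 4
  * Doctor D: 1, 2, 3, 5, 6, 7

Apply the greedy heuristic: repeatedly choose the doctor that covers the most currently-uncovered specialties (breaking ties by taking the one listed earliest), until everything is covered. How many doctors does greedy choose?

2

Greedy: pick A (covers 6 new) → pick D (covers 1 new). Total picks: 2.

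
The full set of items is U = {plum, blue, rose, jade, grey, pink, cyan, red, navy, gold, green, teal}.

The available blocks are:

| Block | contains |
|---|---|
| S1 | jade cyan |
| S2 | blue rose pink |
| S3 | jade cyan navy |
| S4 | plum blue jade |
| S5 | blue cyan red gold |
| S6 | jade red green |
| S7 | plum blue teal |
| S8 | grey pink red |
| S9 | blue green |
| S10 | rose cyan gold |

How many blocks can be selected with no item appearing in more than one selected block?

3

S3, S7, S8 are pairwise disjoint (S3={jade,cyan,navy}; S7={plum,blue,teal}; S8={grey,pink,red}).
Every remaining block overlaps one of these, and no 4 of the listed blocks are pairwise disjoint, so 3 is the maximum.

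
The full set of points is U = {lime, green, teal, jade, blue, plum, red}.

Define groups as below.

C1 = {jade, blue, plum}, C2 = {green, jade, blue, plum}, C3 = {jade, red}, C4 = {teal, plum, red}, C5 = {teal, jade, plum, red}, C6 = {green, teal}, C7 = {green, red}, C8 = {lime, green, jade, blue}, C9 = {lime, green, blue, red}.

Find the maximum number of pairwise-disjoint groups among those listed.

2

C1, C7 are pairwise disjoint (C1={jade,blue,plum}; C7={green,red}).
Every remaining group overlaps one of these, and no 3 of the listed groups are pairwise disjoint, so 2 is the maximum.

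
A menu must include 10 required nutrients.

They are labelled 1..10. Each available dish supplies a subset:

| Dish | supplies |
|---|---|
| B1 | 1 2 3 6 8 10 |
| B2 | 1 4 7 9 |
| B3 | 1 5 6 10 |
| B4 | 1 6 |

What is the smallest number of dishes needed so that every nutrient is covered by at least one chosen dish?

B1 and B2 and B3 together: B1 ∪ B2 ∪ B3 = {1, 2, 3, 4, 5, 6, 7, 8, 9, 10} — every nutrient is covered.
Only B1 contains 2, so B1 is forced; the remaining 4 nutrients need at least 2 more dishes (each remaining dish adds at most 3) — so at least 3 dishes are needed, and 3 is optimal.

3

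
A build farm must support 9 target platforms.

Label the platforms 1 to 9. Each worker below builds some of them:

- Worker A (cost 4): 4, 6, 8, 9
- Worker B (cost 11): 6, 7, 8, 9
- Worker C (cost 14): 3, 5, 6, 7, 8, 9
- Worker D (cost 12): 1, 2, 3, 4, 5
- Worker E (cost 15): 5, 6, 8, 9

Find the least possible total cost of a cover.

23

B, D together cover every platform (B ∪ D = {1, 2, 3, 4, 5, 6, 7, 8, 9}); total cost 11 + 12 = 23.
The greedy pick A, D, B costs 27; no covering selection beats 23.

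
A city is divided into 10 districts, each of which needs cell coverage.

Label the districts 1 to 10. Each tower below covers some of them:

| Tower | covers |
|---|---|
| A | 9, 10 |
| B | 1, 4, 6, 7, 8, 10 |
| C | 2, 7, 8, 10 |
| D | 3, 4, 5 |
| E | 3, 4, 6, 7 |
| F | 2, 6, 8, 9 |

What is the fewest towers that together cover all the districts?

3

Take {B, D, F}. Their union is {1, 2, 3, 4, 5, 6, 7, 8, 9, 10}, which is all 10 districts.
Only B contains 1, so B is forced; the remaining 4 districts need at least 2 more towers (each remaining tower adds at most 2) — so at least 3 towers are needed, and 3 is optimal.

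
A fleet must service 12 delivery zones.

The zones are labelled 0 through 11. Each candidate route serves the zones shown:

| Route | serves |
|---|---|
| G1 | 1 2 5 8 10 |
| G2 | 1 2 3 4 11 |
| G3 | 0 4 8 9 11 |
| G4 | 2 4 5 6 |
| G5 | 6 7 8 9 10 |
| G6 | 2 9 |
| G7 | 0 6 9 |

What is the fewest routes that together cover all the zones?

G1 and G2 and G3 and G5 together: G1 ∪ G2 ∪ G3 ∪ G5 = {0, 1, 2, 3, 4, 5, 6, 7, 8, 9, 10, 11} — every zone is covered.
No 3 of the 7 routes cover everything (all 35 combinations miss at least one zone), so 4 is optimal.

4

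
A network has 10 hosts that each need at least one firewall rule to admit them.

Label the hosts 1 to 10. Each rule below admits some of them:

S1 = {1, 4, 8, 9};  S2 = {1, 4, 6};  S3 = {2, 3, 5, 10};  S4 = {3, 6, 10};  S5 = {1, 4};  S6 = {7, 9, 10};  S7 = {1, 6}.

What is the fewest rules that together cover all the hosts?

4

S1 and S2 and S3 and S6 together: S1 ∪ S2 ∪ S3 ∪ S6 = {1, 2, 3, 4, 5, 6, 7, 8, 9, 10} — every host is covered.
Only S6 contains 7, so S6 is forced; the remaining 7 hosts need at least 3 more rules (each remaining rule adds at most 3) — so at least 4 rules are needed, and 4 is optimal.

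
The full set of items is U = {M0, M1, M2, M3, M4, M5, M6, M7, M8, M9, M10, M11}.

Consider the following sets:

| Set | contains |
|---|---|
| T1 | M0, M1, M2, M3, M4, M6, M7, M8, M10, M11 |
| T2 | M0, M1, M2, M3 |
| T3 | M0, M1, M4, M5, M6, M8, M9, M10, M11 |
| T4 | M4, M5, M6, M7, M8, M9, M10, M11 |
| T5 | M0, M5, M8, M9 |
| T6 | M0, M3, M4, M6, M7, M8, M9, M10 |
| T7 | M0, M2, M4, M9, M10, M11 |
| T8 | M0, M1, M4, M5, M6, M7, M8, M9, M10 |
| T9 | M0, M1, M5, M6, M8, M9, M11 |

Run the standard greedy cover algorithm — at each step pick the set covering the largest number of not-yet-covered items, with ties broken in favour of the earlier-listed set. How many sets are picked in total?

2

Greedy: pick T1 (covers 10 new) → pick T3 (covers 2 new). Total picks: 2.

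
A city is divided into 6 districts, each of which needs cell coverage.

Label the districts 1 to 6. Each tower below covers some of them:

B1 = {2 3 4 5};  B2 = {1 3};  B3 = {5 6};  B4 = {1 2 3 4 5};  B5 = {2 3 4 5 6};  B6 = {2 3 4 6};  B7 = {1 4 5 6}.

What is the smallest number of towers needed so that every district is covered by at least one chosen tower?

Take {B6, B7}. Their union is {1, 2, 3, 4, 5, 6}, which is all 6 districts.
No single tower has all 6 districts (the largest, B4, has 5), so 2 is optimal.

2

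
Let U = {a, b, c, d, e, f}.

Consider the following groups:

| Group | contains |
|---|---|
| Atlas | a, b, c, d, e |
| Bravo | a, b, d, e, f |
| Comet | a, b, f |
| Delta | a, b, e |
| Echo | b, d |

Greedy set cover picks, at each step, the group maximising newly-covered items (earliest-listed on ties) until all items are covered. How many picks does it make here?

Greedy: pick Atlas (covers 5 new) → pick Bravo (covers 1 new). Total picks: 2.

2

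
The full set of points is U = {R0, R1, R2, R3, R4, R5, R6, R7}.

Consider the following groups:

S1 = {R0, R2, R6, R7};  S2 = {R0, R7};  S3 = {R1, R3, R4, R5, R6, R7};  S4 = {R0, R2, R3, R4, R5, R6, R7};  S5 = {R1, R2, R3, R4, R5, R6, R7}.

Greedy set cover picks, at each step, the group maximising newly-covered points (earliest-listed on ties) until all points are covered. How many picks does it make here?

2

Greedy: pick S4 (covers 7 new) → pick S3 (covers 1 new). Total picks: 2.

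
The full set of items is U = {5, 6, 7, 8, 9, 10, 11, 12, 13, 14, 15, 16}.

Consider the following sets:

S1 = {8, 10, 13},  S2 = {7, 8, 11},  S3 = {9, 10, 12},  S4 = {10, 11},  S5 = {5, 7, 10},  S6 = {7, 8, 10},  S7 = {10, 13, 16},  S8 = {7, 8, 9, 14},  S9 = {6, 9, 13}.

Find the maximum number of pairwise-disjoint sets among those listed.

2

S4, S9 are pairwise disjoint (S4={10,11}; S9={6,9,13}).
Every remaining set overlaps one of these, and no 3 of the listed sets are pairwise disjoint, so 2 is the maximum.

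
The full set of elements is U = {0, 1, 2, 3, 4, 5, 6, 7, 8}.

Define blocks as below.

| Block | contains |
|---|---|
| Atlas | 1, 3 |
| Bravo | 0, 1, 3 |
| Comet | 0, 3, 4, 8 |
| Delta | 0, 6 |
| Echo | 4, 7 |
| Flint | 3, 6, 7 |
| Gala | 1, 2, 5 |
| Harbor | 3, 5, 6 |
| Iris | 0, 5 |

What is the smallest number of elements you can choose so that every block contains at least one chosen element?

4

The 4 elements {0, 1, 3, 7} hit every block.
No choice of 3 elements meets every block, so 4 is the minimum.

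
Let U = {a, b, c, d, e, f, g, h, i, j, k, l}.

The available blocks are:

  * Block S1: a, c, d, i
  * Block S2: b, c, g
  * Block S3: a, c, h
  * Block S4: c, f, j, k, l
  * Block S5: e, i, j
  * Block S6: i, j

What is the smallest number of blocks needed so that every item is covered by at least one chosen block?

S1 and S2 and S3 and S4 and S5 together: S1 ∪ S2 ∪ S3 ∪ S4 ∪ S5 = {a, b, c, d, e, f, g, h, i, j, k, l} — every item is covered.
No 4 of the 6 blocks cover everything (all 15 combinations miss at least one item), so 5 is optimal.

5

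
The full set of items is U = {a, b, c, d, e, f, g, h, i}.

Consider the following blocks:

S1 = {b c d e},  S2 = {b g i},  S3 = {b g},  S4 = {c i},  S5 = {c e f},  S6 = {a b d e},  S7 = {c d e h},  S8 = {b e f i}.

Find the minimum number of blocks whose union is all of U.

S2, S6, S7, and S8 cover everything between them: the union {a, b, c, d, e, f, g, h, i} is all of U.
Only S6 contains a, so S6 is forced; the remaining 5 items need at least 3 more blocks (each remaining block adds at most 2) — so at least 4 blocks are needed, and 4 is optimal.

4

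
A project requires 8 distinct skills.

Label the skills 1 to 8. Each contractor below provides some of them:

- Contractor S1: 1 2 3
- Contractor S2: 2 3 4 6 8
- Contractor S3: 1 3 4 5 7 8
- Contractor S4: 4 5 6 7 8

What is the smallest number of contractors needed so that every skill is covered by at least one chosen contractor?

Take {S2, S3}. Their union is {1, 2, 3, 4, 5, 6, 7, 8}, which is all 8 skills.
No single contractor has all 8 skills (the largest, S3, has 6), so 2 is optimal.

2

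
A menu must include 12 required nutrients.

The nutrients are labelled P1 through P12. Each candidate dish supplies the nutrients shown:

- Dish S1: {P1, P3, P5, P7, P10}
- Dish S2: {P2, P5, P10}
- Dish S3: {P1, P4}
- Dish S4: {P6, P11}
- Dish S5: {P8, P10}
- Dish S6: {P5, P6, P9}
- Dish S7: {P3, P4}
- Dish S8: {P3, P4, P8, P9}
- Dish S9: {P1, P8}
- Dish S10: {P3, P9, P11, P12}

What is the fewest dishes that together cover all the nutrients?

S1 and S2 and S6 and S8 and S10 together: S1 ∪ S2 ∪ S6 ∪ S8 ∪ S10 = {P1, P2, P3, P4, P5, P6, P7, P8, P9, P10, P11, P12} — every nutrient is covered.
No 4 of the 10 dishes cover everything (all 210 combinations miss at least one nutrient), so 5 is optimal.

5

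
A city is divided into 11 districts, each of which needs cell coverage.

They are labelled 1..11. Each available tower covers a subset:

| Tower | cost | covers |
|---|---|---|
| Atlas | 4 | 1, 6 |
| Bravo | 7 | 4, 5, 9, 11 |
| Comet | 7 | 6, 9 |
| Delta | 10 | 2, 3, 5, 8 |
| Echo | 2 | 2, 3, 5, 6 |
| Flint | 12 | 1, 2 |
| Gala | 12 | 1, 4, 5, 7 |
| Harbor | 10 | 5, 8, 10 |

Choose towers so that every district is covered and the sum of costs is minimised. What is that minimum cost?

31

Bravo, Echo, Gala, Harbor together cover every district (Bravo ∪ Echo ∪ Gala ∪ Harbor = {1, 2, 3, 4, 5, 6, 7, 8, 9, 10, 11}); total cost 7 + 2 + 12 + 10 = 31.
The greedy pick Echo, Bravo, Atlas, Harbor, Gala costs 35; no covering selection beats 31.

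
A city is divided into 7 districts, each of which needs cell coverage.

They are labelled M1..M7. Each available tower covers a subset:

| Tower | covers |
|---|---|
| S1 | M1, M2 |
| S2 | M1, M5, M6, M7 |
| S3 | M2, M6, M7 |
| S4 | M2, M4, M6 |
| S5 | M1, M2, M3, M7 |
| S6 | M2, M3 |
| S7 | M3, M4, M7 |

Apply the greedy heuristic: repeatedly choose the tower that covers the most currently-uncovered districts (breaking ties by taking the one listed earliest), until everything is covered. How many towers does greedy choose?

3

Greedy: pick S2 (covers 4 new) → pick S4 (covers 2 new) → pick S5 (covers 1 new). Total picks: 3.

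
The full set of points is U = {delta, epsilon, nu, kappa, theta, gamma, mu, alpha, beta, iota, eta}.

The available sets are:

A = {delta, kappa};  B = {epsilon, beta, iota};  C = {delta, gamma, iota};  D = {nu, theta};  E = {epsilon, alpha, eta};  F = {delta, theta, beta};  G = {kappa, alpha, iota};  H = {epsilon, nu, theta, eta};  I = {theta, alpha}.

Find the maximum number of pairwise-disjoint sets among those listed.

3

A, B, I are pairwise disjoint (A={delta,kappa}; B={epsilon,beta,iota}; I={theta,alpha}).
Every remaining set overlaps one of these, and no 4 of the listed sets are pairwise disjoint, so 3 is the maximum.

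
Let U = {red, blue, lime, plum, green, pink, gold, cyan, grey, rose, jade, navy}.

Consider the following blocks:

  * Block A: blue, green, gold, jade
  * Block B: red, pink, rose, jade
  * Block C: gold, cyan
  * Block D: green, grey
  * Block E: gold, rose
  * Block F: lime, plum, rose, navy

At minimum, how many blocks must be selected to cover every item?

A and B and C and D and F together: A ∪ B ∪ C ∪ D ∪ F = {red, blue, lime, plum, green, pink, gold, cyan, grey, rose, jade, navy} — every item is covered.
No 4 of the 6 blocks cover everything (all 15 combinations miss at least one item), so 5 is optimal.

5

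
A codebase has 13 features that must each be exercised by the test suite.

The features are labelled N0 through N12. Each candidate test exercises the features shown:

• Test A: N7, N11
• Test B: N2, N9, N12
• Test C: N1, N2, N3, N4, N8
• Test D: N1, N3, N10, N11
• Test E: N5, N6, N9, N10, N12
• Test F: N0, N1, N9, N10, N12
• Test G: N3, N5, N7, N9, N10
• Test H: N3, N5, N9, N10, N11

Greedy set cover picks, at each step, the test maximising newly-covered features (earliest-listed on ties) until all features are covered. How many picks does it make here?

4

Greedy: pick C (covers 5 new) → pick E (covers 5 new) → pick A (covers 2 new) → pick F (covers 1 new). Total picks: 4.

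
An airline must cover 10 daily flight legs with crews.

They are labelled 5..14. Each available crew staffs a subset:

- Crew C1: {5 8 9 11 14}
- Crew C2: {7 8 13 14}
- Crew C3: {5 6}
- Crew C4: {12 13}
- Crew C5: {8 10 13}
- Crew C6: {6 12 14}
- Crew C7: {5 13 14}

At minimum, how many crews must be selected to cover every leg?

4

Take {C1, C2, C5, C6}. Their union is {5, 6, 7, 8, 9, 10, 11, 12, 13, 14}, which is all 10 legs.
Only C1 contains 9, so C1 is forced; the remaining 5 legs need at least 3 more crews (each remaining crew adds at most 2) — so at least 4 crews are needed, and 4 is optimal.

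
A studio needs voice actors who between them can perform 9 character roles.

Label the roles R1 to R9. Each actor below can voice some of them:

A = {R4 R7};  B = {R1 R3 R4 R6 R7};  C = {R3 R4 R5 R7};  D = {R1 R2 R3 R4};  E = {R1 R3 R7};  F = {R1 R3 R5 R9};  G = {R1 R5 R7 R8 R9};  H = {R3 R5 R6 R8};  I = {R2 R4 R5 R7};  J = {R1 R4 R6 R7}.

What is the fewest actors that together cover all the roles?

3

Take {D, G, J}. Their union is {R1, R2, R3, R4, R5, R6, R7, R8, R9}, which is all 9 roles.
No 2 of the 10 actors cover everything (all 45 combinations miss at least one role), so 3 is optimal.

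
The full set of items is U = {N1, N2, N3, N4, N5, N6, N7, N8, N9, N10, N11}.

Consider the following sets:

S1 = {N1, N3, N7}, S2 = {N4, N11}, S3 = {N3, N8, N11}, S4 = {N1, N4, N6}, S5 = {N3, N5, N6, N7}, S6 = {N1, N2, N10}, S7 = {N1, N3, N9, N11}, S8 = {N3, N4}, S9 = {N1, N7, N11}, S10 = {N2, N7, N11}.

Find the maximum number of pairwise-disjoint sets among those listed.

S2, S5, S6 are pairwise disjoint (S2={N4,N11}; S5={N3,N5,N6,N7}; S6={N1,N2,N10}).
Every remaining set overlaps one of these, and no 4 of the listed sets are pairwise disjoint, so 3 is the maximum.

3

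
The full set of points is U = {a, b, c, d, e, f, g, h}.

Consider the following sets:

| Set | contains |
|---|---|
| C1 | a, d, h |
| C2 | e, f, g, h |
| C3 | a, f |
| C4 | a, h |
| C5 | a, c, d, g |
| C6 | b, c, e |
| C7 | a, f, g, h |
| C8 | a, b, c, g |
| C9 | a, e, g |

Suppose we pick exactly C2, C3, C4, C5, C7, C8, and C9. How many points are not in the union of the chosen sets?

0

Union of C2, C3, C4, C5, C7, C8, C9 = {a, b, c, d, e, f, g, h} — that's every point, so 0 are uncovered.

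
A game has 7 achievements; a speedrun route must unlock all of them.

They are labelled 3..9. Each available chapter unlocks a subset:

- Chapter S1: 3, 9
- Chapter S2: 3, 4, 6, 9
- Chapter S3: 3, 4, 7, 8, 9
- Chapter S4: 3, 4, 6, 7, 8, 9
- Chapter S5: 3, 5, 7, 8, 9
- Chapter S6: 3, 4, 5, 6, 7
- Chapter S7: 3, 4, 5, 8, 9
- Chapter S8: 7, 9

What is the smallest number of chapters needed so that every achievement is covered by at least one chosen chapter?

2

S3 and S6 together: S3 ∪ S6 = {3, 4, 5, 6, 7, 8, 9} — every achievement is covered.
No single chapter has all 7 achievements (the largest, S4, has 6), so 2 is optimal.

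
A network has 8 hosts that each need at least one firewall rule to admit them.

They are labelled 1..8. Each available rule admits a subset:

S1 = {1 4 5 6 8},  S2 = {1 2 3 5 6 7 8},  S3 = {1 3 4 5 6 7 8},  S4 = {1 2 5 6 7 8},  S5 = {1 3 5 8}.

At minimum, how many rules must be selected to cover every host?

2

Take {S3, S4}. Their union is {1, 2, 3, 4, 5, 6, 7, 8}, which is all 8 hosts.
No single rule has all 8 hosts (the largest, S2, has 7), so 2 is optimal.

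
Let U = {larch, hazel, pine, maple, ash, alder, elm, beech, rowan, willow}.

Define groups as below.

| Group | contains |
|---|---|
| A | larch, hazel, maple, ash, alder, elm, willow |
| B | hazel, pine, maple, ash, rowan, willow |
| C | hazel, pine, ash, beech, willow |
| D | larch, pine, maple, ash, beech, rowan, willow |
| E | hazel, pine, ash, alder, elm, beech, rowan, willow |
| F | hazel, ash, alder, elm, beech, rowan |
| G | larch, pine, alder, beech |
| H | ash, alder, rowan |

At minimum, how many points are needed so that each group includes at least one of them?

2

T = {ash, beech} meets every group (each contains at least one member of T), and |T| = 2.
No single point lies in every group, so at least 2 are needed and 2 is optimal.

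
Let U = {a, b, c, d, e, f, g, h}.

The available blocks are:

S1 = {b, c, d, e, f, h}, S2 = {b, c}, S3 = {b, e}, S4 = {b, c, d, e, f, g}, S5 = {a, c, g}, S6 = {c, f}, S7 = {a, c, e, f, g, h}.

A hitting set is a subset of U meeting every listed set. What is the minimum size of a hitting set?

Take T = {b, c}. Each listed block contains at least one of these, so T is a hitting set of size 2.
The blocks S3, S6 are pairwise disjoint, so any hitting set needs a separate point for each — at least 2. Hence 2 is optimal.

2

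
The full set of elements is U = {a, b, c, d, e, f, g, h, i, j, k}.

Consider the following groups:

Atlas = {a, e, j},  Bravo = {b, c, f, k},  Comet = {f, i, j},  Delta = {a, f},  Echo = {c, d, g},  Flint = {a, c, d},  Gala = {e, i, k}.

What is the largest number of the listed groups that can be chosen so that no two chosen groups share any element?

3

Delta, Echo, Gala are pairwise disjoint (Delta={a,f}; Echo={c,d,g}; Gala={e,i,k}).
Every remaining group overlaps one of these, and no 4 of the listed groups are pairwise disjoint, so 3 is the maximum.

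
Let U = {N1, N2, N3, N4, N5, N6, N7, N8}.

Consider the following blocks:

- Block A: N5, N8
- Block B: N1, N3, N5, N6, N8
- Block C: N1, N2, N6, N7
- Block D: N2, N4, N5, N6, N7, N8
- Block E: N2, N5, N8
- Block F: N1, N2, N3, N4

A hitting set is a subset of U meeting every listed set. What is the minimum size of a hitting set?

2

The 2 items {N2, N5} hit every block.
The blocks A, C are pairwise disjoint, so any hitting set needs a separate item for each — at least 2. Hence 2 is optimal.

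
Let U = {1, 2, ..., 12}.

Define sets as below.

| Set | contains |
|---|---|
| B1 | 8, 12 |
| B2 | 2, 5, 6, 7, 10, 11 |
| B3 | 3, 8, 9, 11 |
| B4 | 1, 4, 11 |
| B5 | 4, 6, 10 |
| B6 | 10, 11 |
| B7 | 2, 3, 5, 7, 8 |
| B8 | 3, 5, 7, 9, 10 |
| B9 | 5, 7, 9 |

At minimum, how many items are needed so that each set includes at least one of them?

The 4 items {1, 8, 9, 10} hit every set.
No choice of 3 items meets every set, so 4 is the minimum.

4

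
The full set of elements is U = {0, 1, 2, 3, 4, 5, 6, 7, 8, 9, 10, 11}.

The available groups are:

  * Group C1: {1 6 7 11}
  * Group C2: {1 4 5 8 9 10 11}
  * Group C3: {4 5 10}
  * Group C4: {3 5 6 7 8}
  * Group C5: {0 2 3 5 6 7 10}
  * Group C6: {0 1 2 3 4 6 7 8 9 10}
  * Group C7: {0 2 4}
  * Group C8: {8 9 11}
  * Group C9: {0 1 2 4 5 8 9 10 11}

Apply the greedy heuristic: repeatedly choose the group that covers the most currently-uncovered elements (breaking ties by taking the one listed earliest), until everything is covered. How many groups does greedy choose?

Greedy: pick C6 (covers 10 new) → pick C2 (covers 2 new). Total picks: 2.

2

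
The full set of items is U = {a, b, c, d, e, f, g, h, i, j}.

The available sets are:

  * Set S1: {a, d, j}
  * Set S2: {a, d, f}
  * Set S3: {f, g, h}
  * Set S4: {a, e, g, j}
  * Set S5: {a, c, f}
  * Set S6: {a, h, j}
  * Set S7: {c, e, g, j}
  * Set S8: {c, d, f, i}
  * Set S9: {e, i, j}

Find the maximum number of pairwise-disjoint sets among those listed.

2

S5, S9 are pairwise disjoint (S5={a,c,f}; S9={e,i,j}).
Every remaining set overlaps one of these, and no 3 of the listed sets are pairwise disjoint, so 2 is the maximum.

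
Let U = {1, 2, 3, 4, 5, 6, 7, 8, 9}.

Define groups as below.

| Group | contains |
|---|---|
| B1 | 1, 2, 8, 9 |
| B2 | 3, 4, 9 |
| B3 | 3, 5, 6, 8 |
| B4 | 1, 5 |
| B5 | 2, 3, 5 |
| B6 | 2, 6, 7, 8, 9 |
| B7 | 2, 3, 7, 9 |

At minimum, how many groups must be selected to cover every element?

3

B2 and B4 and B6 together: B2 ∪ B4 ∪ B6 = {1, 2, 3, 4, 5, 6, 7, 8, 9} — every element is covered.
Only B2 contains 4, so B2 is forced; the remaining 6 elements need at least 2 more groups (each remaining group adds at most 4) — so at least 3 groups are needed, and 3 is optimal.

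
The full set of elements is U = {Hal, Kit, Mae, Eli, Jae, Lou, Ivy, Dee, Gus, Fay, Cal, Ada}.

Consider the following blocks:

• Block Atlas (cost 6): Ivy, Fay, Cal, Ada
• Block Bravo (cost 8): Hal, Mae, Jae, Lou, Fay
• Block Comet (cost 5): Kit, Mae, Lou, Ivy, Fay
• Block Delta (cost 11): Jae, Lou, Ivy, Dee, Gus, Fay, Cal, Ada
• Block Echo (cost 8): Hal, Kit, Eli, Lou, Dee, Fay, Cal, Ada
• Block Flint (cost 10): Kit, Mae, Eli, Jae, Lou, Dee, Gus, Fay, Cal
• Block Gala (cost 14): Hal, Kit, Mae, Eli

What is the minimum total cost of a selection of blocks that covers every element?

23

Comet, Echo, Flint together cover every element (Comet ∪ Echo ∪ Flint = {Hal, Kit, Mae, Eli, Jae, Lou, Ivy, Dee, Gus, Fay, Cal, Ada}); total cost 5 + 8 + 10 = 23.
No covering selection has total cost below 23.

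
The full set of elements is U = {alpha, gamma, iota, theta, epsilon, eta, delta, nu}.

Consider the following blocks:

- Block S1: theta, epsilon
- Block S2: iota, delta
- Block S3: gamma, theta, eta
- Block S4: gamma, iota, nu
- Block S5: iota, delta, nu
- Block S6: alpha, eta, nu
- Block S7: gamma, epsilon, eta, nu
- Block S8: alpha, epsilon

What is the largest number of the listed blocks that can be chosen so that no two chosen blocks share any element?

3

S1, S2, S6 are pairwise disjoint (S1={theta,epsilon}; S2={iota,delta}; S6={alpha,eta,nu}).
Every remaining block overlaps one of these, and no 4 of the listed blocks are pairwise disjoint, so 3 is the maximum.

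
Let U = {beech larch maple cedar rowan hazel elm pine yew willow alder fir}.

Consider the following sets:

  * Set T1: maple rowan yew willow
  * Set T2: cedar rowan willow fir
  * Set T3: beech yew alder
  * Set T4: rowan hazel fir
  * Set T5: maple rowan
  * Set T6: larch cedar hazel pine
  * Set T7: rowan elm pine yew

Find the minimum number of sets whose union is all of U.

T2, T3, T5, T6, and T7 cover everything between them: the union {beech, larch, maple, cedar, rowan, hazel, elm, pine, yew, willow, alder, fir} is all of U.
No 4 of the 7 sets cover everything (all 35 combinations miss at least one point), so 5 is optimal.

5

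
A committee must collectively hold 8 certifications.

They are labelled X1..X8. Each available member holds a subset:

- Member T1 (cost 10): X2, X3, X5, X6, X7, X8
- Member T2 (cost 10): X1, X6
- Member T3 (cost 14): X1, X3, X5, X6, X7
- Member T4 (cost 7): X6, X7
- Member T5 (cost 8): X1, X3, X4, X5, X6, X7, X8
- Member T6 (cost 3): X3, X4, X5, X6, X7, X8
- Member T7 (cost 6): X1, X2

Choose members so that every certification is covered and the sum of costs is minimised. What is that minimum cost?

9

T6, T7 together cover every certification (T6 ∪ T7 = {X1, X2, X3, X4, X5, X6, X7, X8}); total cost 3 + 6 = 9.
No covering selection has total cost below 9.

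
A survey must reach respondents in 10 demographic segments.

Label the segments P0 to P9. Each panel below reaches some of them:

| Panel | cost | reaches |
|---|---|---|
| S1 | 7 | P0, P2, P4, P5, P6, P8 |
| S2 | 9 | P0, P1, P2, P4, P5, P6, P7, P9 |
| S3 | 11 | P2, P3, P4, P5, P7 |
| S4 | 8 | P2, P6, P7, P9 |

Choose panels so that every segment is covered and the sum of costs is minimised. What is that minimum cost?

27

S1, S2, S3 together cover every segment (S1 ∪ S2 ∪ S3 = {P0, P1, P2, P3, P4, P5, P6, P7, P8, P9}); total cost 7 + 9 + 11 = 27.
No covering selection has total cost below 27.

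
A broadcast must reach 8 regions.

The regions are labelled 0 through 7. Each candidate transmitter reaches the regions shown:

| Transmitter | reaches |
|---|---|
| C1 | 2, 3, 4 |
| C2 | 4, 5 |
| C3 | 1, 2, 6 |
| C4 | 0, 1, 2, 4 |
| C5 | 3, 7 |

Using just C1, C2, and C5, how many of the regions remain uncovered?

3

Union of C1, C2, C5 = {2, 3, 4, 5, 7}.
Not covered: 0, 1, 6 — 3 regions.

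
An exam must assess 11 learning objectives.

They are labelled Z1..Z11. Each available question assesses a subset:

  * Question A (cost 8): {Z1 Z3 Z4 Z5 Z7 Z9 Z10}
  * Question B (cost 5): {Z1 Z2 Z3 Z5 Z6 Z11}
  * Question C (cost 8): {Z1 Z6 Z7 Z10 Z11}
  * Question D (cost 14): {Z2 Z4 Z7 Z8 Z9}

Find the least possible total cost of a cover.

B, C, D together cover every objective (B ∪ C ∪ D = {Z1, Z2, Z3, Z4, Z5, Z6, Z7, Z8, Z9, Z10, Z11}); total cost 5 + 8 + 14 = 27.
No covering selection has total cost below 27.

27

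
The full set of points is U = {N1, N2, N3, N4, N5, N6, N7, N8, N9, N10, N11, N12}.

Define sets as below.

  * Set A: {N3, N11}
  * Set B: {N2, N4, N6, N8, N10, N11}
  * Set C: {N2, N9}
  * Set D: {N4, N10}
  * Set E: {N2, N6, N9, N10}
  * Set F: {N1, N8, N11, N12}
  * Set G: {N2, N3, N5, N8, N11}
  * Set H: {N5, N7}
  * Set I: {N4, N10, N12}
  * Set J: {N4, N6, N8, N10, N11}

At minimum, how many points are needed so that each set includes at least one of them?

4

The 4 points {N5, N9, N10, N11} hit every set.
The sets A, C, D, H are pairwise disjoint, so any hitting set needs a separate point for each — at least 4. Hence 4 is optimal.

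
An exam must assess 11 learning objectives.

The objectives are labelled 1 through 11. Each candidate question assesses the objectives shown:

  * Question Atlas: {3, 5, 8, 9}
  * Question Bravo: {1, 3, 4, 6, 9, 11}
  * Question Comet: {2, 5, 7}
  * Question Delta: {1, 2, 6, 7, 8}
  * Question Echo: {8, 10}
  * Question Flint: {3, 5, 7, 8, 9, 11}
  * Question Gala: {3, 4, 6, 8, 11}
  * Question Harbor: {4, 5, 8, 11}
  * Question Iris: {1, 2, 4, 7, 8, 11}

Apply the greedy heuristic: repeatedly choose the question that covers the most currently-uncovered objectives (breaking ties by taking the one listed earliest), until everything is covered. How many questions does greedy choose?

3

Greedy: pick Bravo (covers 6 new) → pick Comet (covers 3 new) → pick Echo (covers 2 new). Total picks: 3.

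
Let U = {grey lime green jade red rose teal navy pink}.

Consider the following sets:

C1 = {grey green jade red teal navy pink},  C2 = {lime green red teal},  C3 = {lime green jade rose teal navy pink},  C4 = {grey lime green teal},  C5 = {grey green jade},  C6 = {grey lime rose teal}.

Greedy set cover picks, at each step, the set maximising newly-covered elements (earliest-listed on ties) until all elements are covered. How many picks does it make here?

2

Greedy: pick C1 (covers 7 new) → pick C3 (covers 2 new). Total picks: 2.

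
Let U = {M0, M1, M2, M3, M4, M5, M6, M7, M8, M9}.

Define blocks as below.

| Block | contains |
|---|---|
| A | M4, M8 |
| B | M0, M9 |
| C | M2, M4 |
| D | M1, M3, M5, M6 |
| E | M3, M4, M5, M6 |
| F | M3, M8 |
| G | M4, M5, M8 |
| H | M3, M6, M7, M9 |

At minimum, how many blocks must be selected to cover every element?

5

B and C and D and F and H together: B ∪ C ∪ D ∪ F ∪ H = {M0, M1, M2, M3, M4, M5, M6, M7, M8, M9} — every element is covered.
No 4 of the 8 blocks cover everything (all 70 combinations miss at least one element), so 5 is optimal.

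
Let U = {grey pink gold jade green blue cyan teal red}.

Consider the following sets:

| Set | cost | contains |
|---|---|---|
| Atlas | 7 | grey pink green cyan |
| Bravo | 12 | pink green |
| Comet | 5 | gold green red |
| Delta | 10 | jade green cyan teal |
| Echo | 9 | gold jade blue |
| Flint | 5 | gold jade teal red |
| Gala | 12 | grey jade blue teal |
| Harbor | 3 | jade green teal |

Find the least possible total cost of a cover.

Atlas, Echo, Flint together cover every point (Atlas ∪ Echo ∪ Flint = {grey, pink, gold, jade, green, blue, cyan, teal, red}); total cost 7 + 9 + 5 = 21.
The greedy pick Harbor, Atlas, Comet, Echo costs 24; no covering selection beats 21.

21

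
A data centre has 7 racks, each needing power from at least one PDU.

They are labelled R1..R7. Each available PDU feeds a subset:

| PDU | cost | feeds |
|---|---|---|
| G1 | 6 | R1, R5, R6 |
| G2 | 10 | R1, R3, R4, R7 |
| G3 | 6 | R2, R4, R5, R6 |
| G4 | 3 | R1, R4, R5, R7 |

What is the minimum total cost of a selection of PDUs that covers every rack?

16

G2, G3 together cover every rack (G2 ∪ G3 = {R1, R2, R3, R4, R5, R6, R7}); total cost 10 + 6 = 16.
The greedy pick G4, G3, G2 costs 19; no covering selection beats 16.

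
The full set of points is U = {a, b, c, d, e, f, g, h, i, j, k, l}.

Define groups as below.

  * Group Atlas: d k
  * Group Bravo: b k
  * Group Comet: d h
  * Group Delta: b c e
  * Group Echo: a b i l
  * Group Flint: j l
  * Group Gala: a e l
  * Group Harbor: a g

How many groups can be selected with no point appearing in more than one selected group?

Comet, Delta, Flint, Harbor are pairwise disjoint (Comet={d,h}; Delta={b,c,e}; Flint={j,l}; Harbor={a,g}).
Every remaining group overlaps one of these, and no 5 of the listed groups are pairwise disjoint, so 4 is the maximum.

4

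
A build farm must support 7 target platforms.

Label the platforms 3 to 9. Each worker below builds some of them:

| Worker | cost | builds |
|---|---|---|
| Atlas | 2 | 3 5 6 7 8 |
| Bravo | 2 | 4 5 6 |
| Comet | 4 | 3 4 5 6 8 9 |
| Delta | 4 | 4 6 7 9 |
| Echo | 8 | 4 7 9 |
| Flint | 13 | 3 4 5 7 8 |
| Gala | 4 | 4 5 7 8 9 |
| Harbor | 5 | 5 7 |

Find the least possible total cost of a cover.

6

Atlas, Delta together cover every platform (Atlas ∪ Delta = {3, 4, 5, 6, 7, 8, 9}); total cost 2 + 4 = 6.
The greedy pick Atlas, Bravo, Comet costs 8; no covering selection beats 6.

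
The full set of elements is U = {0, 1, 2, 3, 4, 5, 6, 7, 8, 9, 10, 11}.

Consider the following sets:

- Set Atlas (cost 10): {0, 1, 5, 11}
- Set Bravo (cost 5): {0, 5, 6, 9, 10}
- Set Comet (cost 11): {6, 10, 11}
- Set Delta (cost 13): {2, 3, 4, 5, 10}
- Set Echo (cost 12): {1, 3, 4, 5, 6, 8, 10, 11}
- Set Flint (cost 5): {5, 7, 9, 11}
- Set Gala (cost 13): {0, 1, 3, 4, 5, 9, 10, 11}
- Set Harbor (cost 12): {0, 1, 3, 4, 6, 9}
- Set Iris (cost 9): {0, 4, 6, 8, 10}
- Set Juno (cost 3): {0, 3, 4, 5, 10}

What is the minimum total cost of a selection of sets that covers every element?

Delta, Echo, Flint, Juno together cover every element (Delta ∪ Echo ∪ Flint ∪ Juno = {0, 1, 2, 3, 4, 5, 6, 7, 8, 9, 10, 11}); total cost 13 + 12 + 5 + 3 = 33.
No covering selection has total cost below 33.

33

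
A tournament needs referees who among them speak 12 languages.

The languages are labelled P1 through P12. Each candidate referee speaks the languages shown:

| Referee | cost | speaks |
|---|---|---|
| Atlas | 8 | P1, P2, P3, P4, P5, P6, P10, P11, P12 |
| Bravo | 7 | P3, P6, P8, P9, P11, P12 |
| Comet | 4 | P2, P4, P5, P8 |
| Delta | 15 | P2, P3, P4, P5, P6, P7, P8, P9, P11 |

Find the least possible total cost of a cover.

23

Atlas, Delta together cover every language (Atlas ∪ Delta = {P1, P2, P3, P4, P5, P6, P7, P8, P9, P10, P11, P12}); total cost 8 + 15 = 23.
The greedy pick Atlas, Bravo, Delta costs 30; no covering selection beats 23.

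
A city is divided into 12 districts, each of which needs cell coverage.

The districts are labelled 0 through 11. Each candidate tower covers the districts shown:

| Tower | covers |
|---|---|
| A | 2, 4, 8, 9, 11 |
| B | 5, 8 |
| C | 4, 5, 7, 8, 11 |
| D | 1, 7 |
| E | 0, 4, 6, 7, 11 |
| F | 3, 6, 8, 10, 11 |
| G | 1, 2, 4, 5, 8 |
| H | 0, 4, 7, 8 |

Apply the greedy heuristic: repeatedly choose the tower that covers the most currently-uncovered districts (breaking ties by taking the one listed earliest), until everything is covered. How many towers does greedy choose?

4

Greedy: pick A (covers 5 new) → pick E (covers 3 new) → pick F (covers 2 new) → pick G (covers 2 new). Total picks: 4.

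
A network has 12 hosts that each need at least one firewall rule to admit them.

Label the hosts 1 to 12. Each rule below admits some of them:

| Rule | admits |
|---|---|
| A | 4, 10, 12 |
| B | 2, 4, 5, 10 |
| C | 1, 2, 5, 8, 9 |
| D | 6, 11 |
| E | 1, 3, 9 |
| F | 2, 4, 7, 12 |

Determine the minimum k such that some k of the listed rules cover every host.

Take {B, C, D, E, F}. Their union is {1, 2, 3, 4, 5, 6, 7, 8, 9, 10, 11, 12}, which is all 12 hosts.
No 4 of the 6 rules cover everything (all 15 combinations miss at least one host), so 5 is optimal.

5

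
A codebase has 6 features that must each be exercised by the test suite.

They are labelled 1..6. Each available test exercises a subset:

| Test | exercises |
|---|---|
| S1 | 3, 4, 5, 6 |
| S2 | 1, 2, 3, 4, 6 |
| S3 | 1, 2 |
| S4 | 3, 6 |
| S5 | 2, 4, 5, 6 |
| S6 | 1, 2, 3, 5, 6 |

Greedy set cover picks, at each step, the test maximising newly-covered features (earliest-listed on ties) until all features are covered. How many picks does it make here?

Greedy: pick S2 (covers 5 new) → pick S1 (covers 1 new). Total picks: 2.

2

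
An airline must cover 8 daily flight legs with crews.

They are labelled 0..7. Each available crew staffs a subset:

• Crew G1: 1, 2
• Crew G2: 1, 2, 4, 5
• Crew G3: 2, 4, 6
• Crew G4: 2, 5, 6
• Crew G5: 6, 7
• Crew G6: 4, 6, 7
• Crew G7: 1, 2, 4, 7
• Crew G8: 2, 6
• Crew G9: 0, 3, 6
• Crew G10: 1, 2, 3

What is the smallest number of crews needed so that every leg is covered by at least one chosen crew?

Take {G2, G5, G9}. Their union is {0, 1, 2, 3, 4, 5, 6, 7}, which is all 8 legs.
Only G9 contains 0, so G9 is forced; the remaining 5 legs need at least 2 more crews (each remaining crew adds at most 4) — so at least 3 crews are needed, and 3 is optimal.

3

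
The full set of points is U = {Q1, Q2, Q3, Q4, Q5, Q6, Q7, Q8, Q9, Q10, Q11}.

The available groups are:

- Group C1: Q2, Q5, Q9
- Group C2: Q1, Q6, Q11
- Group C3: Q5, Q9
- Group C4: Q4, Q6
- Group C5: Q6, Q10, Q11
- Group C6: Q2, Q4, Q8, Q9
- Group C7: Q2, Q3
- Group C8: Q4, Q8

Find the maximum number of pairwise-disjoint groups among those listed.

4

C3, C5, C7, C8 are pairwise disjoint (C3={Q5,Q9}; C5={Q6,Q10,Q11}; C7={Q2,Q3}; C8={Q4,Q8}).
Every remaining group overlaps one of these, and no 5 of the listed groups are pairwise disjoint, so 4 is the maximum.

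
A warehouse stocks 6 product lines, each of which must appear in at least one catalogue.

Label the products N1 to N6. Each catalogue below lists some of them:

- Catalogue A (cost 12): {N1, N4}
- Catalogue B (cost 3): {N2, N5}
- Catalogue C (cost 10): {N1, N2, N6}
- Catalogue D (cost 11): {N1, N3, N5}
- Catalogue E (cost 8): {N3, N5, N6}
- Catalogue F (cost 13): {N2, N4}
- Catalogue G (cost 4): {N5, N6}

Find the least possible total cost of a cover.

23

A, B, E together cover every product (A ∪ B ∪ E = {N1, N2, N3, N4, N5, N6}); total cost 12 + 3 + 8 = 23.
No covering selection has total cost below 23.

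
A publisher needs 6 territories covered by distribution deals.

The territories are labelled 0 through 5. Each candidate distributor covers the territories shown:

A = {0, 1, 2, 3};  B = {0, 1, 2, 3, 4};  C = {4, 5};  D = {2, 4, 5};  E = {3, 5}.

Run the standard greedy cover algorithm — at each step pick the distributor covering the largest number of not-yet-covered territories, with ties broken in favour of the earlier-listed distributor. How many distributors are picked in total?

Greedy: pick B (covers 5 new) → pick C (covers 1 new). Total picks: 2.

2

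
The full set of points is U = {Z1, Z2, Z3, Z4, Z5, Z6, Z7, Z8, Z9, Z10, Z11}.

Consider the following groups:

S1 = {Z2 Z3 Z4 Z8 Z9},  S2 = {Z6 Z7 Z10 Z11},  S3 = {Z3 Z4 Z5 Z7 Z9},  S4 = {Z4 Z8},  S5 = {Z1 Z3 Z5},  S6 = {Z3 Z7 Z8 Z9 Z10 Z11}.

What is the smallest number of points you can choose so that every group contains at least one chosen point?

Take H = {Z1, Z4, Z7}. Each listed group contains at least one of these, so H is a hitting set of size 3.
The groups S2, S4, S5 are pairwise disjoint, so any hitting set needs a separate point for each — at least 3. Hence 3 is optimal.

3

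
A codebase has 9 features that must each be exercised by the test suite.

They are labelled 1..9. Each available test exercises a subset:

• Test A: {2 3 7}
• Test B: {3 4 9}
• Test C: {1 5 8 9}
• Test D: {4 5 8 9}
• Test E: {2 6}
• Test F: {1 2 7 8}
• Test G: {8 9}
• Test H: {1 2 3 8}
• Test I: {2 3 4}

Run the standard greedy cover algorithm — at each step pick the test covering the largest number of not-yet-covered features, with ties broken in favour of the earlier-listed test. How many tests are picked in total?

4

Greedy: pick C (covers 4 new) → pick A (covers 3 new) → pick B (covers 1 new) → pick E (covers 1 new). Total picks: 4.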